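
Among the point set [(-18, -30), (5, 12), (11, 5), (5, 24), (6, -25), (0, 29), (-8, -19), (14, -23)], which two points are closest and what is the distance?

Computing all pairwise distances among 8 points:

d((-18, -30), (5, 12)) = 47.8853
d((-18, -30), (11, 5)) = 45.4533
d((-18, -30), (5, 24)) = 58.6941
d((-18, -30), (6, -25)) = 24.5153
d((-18, -30), (0, 29)) = 61.6847
d((-18, -30), (-8, -19)) = 14.8661
d((-18, -30), (14, -23)) = 32.7567
d((5, 12), (11, 5)) = 9.2195
d((5, 12), (5, 24)) = 12.0
d((5, 12), (6, -25)) = 37.0135
d((5, 12), (0, 29)) = 17.72
d((5, 12), (-8, -19)) = 33.6155
d((5, 12), (14, -23)) = 36.1386
d((11, 5), (5, 24)) = 19.9249
d((11, 5), (6, -25)) = 30.4138
d((11, 5), (0, 29)) = 26.4008
d((11, 5), (-8, -19)) = 30.6105
d((11, 5), (14, -23)) = 28.1603
d((5, 24), (6, -25)) = 49.0102
d((5, 24), (0, 29)) = 7.0711 <-- minimum
d((5, 24), (-8, -19)) = 44.9222
d((5, 24), (14, -23)) = 47.8539
d((6, -25), (0, 29)) = 54.3323
d((6, -25), (-8, -19)) = 15.2315
d((6, -25), (14, -23)) = 8.2462
d((0, 29), (-8, -19)) = 48.6621
d((0, 29), (14, -23)) = 53.8516
d((-8, -19), (14, -23)) = 22.3607

Closest pair: (5, 24) and (0, 29) with distance 7.0711

The closest pair is (5, 24) and (0, 29) with Euclidean distance 7.0711. For 8 points, brute-force pairwise comparison is shown above. For large n, the divide-and-conquer algorithm (sort by x, recurse on halves, check the dividing strip) achieves O(n log n).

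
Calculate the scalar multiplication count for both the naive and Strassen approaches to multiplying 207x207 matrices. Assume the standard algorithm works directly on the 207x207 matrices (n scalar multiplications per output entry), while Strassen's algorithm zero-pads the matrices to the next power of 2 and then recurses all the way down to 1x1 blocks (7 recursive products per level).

Matrix multiplication for 207x207 matrices:

Strassen's algorithm requires power-of-2 dimensions. Pad 207x207 to 256x256 (next power of 2).

Standard algorithm: 207^3 = 8869743 multiplications
Strassen's algorithm: 7^(log2(256)) = 7^8 = 5764801 multiplications
Savings: 8869743 - 5764801 = 3104942 multiplications

Standard: 8869743 multiplications (207^3). Strassen: 5764801 multiplications (7^8, after padding to 256x256). Strassen reduces 8 recursive multiplications to 7 at each level.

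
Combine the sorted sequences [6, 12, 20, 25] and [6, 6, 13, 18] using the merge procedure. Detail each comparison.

Merging process:

Compare 6 vs 6: take 6 from left. Merged: [6]
Compare 12 vs 6: take 6 from right. Merged: [6, 6]
Compare 12 vs 6: take 6 from right. Merged: [6, 6, 6]
Compare 12 vs 13: take 12 from left. Merged: [6, 6, 6, 12]
Compare 20 vs 13: take 13 from right. Merged: [6, 6, 6, 12, 13]
Compare 20 vs 18: take 18 from right. Merged: [6, 6, 6, 12, 13, 18]
Append remaining from left: [20, 25]. Merged: [6, 6, 6, 12, 13, 18, 20, 25]

Final merged array: [6, 6, 6, 12, 13, 18, 20, 25]
Total comparisons: 6

The merged array is [6, 6, 6, 12, 13, 18, 20, 25], requiring 6 comparisons. The merge step runs in O(n) time where n is the total number of elements.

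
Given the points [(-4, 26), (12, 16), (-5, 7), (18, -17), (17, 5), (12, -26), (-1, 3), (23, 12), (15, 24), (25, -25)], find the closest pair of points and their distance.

Computing all pairwise distances among 10 points:

d((-4, 26), (12, 16)) = 18.868
d((-4, 26), (-5, 7)) = 19.0263
d((-4, 26), (18, -17)) = 48.3011
d((-4, 26), (17, 5)) = 29.6985
d((-4, 26), (12, -26)) = 54.4059
d((-4, 26), (-1, 3)) = 23.1948
d((-4, 26), (23, 12)) = 30.4138
d((-4, 26), (15, 24)) = 19.105
d((-4, 26), (25, -25)) = 58.6686
d((12, 16), (-5, 7)) = 19.2354
d((12, 16), (18, -17)) = 33.541
d((12, 16), (17, 5)) = 12.083
d((12, 16), (12, -26)) = 42.0
d((12, 16), (-1, 3)) = 18.3848
d((12, 16), (23, 12)) = 11.7047
d((12, 16), (15, 24)) = 8.544
d((12, 16), (25, -25)) = 43.0116
d((-5, 7), (18, -17)) = 33.2415
d((-5, 7), (17, 5)) = 22.0907
d((-5, 7), (12, -26)) = 37.1214
d((-5, 7), (-1, 3)) = 5.6569 <-- minimum
d((-5, 7), (23, 12)) = 28.4429
d((-5, 7), (15, 24)) = 26.2488
d((-5, 7), (25, -25)) = 43.8634
d((18, -17), (17, 5)) = 22.0227
d((18, -17), (12, -26)) = 10.8167
d((18, -17), (-1, 3)) = 27.5862
d((18, -17), (23, 12)) = 29.4279
d((18, -17), (15, 24)) = 41.1096
d((18, -17), (25, -25)) = 10.6301
d((17, 5), (12, -26)) = 31.4006
d((17, 5), (-1, 3)) = 18.1108
d((17, 5), (23, 12)) = 9.2195
d((17, 5), (15, 24)) = 19.105
d((17, 5), (25, -25)) = 31.0483
d((12, -26), (-1, 3)) = 31.7805
d((12, -26), (23, 12)) = 39.5601
d((12, -26), (15, 24)) = 50.0899
d((12, -26), (25, -25)) = 13.0384
d((-1, 3), (23, 12)) = 25.632
d((-1, 3), (15, 24)) = 26.4008
d((-1, 3), (25, -25)) = 38.2099
d((23, 12), (15, 24)) = 14.4222
d((23, 12), (25, -25)) = 37.054
d((15, 24), (25, -25)) = 50.01

Closest pair: (-5, 7) and (-1, 3) with distance 5.6569

The closest pair is (-5, 7) and (-1, 3) with Euclidean distance 5.6569. For 10 points, brute-force pairwise comparison is shown above. For large n, the divide-and-conquer algorithm (sort by x, recurse on halves, check the dividing strip) achieves O(n log n).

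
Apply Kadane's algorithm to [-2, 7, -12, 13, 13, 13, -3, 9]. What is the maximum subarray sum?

Using Kadane's algorithm on [-2, 7, -12, 13, 13, 13, -3, 9]:

Scanning through the array:
Position 1 (value 7): max_ending_here = 7, max_so_far = 7
Position 2 (value -12): max_ending_here = -5, max_so_far = 7
Position 3 (value 13): max_ending_here = 13, max_so_far = 13
Position 4 (value 13): max_ending_here = 26, max_so_far = 26
Position 5 (value 13): max_ending_here = 39, max_so_far = 39
Position 6 (value -3): max_ending_here = 36, max_so_far = 39
Position 7 (value 9): max_ending_here = 45, max_so_far = 45

Maximum subarray: [13, 13, 13, -3, 9]
Maximum sum: 45

The maximum subarray is [13, 13, 13, -3, 9] with sum 45. This subarray runs from index 3 to index 7.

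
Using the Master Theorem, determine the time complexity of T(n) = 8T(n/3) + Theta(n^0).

Master Theorem for T(n) = 8T(n/3) + O(n^0):

a = 8, b = 3, c = 0
log_b(a) = log_3(8) = 1.8928

Case 1: c = 0 < log_3(8) = 1.8928
T(n) = O(n^(log_3 8))

For T(n) = 8T(n/3) + O(n^0): log_3(8) = 1.8928. This is Case 1 of the Master Theorem (c < log_b(a), work dominated by leaves), giving O(n^(log_3 8)).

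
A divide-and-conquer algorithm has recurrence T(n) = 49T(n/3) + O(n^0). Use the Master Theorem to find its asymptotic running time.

Master Theorem for T(n) = 49T(n/3) + O(n^0):

a = 49, b = 3, c = 0
log_b(a) = log_3(49) = 3.5425

Case 1: c = 0 < log_3(49) = 3.5425
T(n) = O(n^(log_3 49))

For T(n) = 49T(n/3) + O(n^0): log_3(49) = 3.5425. This is Case 1 of the Master Theorem (c < log_b(a), work dominated by leaves), giving O(n^(log_3 49)).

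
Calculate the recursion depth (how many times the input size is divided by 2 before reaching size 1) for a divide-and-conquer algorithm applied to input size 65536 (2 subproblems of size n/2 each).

For divide and conquer with division factor 2:

Problem sizes at each level:
Level 0: 65536
Level 1: 32768
Level 2: 16384
Level 3: 8192
Level 4: 4096
Level 5: 2048
Level 6: 1024
Level 7: 512
Level 8: 256
Level 9: 128
Level 10: 64
Level 11: 32
Level 12: 16
Level 13: 8
Level 14: 4
Level 15: 2
Level 16: 1

The root is level 0 and the size-1 base case is level 16 (the tree spans levels 0 through 16, i.e. 17 levels counting the root), so the depth is the number of divisions: log_2(65536) = 16

The recursion tree depth is log_2(65536) = 16. At each level, the problem size is divided by 2, so it takes 16 divisions to reduce to a base case of size 1. The algorithm makes 2 recursive calls at each level.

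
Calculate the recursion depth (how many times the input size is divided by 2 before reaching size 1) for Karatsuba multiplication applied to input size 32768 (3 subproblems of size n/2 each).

For divide and conquer with division factor 2:

Problem sizes at each level:
Level 0: 32768
Level 1: 16384
Level 2: 8192
Level 3: 4096
Level 4: 2048
Level 5: 1024
Level 6: 512
Level 7: 256
Level 8: 128
Level 9: 64
Level 10: 32
Level 11: 16
Level 12: 8
Level 13: 4
Level 14: 2
Level 15: 1

The root is level 0 and the size-1 base case is level 15 (the tree spans levels 0 through 15, i.e. 16 levels counting the root), so the depth is the number of divisions: log_2(32768) = 15

The recursion tree depth is log_2(32768) = 15. At each level, the problem size is divided by 2, so it takes 15 divisions to reduce to a base case of size 1. The algorithm makes 3 recursive calls at each level.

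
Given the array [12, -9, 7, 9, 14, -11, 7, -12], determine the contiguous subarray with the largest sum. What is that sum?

Using Kadane's algorithm on [12, -9, 7, 9, 14, -11, 7, -12]:

Scanning through the array:
Position 1 (value -9): max_ending_here = 3, max_so_far = 12
Position 2 (value 7): max_ending_here = 10, max_so_far = 12
Position 3 (value 9): max_ending_here = 19, max_so_far = 19
Position 4 (value 14): max_ending_here = 33, max_so_far = 33
Position 5 (value -11): max_ending_here = 22, max_so_far = 33
Position 6 (value 7): max_ending_here = 29, max_so_far = 33
Position 7 (value -12): max_ending_here = 17, max_so_far = 33

Maximum subarray: [12, -9, 7, 9, 14]
Maximum sum: 33

The maximum subarray is [12, -9, 7, 9, 14] with sum 33. This subarray runs from index 0 to index 4.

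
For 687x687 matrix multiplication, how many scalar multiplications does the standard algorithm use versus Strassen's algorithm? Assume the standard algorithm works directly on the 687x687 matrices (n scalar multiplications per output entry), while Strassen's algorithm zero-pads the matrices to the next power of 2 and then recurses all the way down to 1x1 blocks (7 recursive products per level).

Matrix multiplication for 687x687 matrices:

Strassen's algorithm requires power-of-2 dimensions. Pad 687x687 to 1024x1024 (next power of 2).

Standard algorithm: 687^3 = 324242703 multiplications
Strassen's algorithm: 7^(log2(1024)) = 7^10 = 282475249 multiplications
Savings: 324242703 - 282475249 = 41767454 multiplications

Standard: 324242703 multiplications (687^3). Strassen: 282475249 multiplications (7^10, after padding to 1024x1024). Strassen reduces 8 recursive multiplications to 7 at each level.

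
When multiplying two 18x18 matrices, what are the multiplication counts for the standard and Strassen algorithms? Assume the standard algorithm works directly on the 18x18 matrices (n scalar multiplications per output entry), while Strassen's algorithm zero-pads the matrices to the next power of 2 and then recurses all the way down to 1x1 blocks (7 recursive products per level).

Matrix multiplication for 18x18 matrices:

Strassen's algorithm requires power-of-2 dimensions. Pad 18x18 to 32x32 (next power of 2).

Standard algorithm: 18^3 = 5832 multiplications
Strassen's algorithm: 7^(log2(32)) = 7^5 = 16807 multiplications
Difference: 5832 - 16807 = -10975 (Strassen uses MORE here due to padding overhead — for small or just-over-power-of-2 n, padding can outweigh the per-level savings)

Standard: 5832 multiplications (18^3). Strassen: 16807 multiplications (7^5, after padding to 32x32). Strassen reduces 8 recursive multiplications to 7 at each level.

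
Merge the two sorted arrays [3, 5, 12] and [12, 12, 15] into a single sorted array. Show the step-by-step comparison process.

Merging process:

Compare 3 vs 12: take 3 from left. Merged: [3]
Compare 5 vs 12: take 5 from left. Merged: [3, 5]
Compare 12 vs 12: take 12 from left. Merged: [3, 5, 12]
Append remaining from right: [12, 12, 15]. Merged: [3, 5, 12, 12, 12, 15]

Final merged array: [3, 5, 12, 12, 12, 15]
Total comparisons: 3

The merged array is [3, 5, 12, 12, 12, 15], requiring 3 comparisons. The merge step runs in O(n) time where n is the total number of elements.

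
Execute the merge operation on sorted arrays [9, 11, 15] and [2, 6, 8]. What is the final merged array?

Merging process:

Compare 9 vs 2: take 2 from right. Merged: [2]
Compare 9 vs 6: take 6 from right. Merged: [2, 6]
Compare 9 vs 8: take 8 from right. Merged: [2, 6, 8]
Append remaining from left: [9, 11, 15]. Merged: [2, 6, 8, 9, 11, 15]

Final merged array: [2, 6, 8, 9, 11, 15]
Total comparisons: 3

The merged array is [2, 6, 8, 9, 11, 15], requiring 3 comparisons. The merge step runs in O(n) time where n is the total number of elements.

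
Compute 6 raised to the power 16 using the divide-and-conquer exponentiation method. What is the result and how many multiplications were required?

Computing 6^16 by squaring (build up from 6^1; each line after the first costs one multiplication):

6^1 = 6
6^2 = (6^1)^2 = 6^2 = 36
6^4 = (6^2)^2 = 36^2 = 1296
6^8 = (6^4)^2 = 1296^2 = 1679616
6^16 = (6^8)^2 = 1679616^2 = 2821109907456

Result: 2821109907456
Multiplications needed: 4 (4 lines after 6^1)

6^16 = 2821109907456. Using exponentiation by squaring, this requires 4 multiplications. The key idea: if the exponent is even, square the half-power; if odd, multiply by the base once.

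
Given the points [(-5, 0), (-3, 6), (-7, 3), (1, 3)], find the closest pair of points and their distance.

Computing all pairwise distances among 4 points:

d((-5, 0), (-3, 6)) = 6.3246
d((-5, 0), (-7, 3)) = 3.6056 <-- minimum
d((-5, 0), (1, 3)) = 6.7082
d((-3, 6), (-7, 3)) = 5.0
d((-3, 6), (1, 3)) = 5.0
d((-7, 3), (1, 3)) = 8.0

Closest pair: (-5, 0) and (-7, 3) with distance 3.6056

The closest pair is (-5, 0) and (-7, 3) with Euclidean distance 3.6056. For 4 points, brute-force pairwise comparison is shown above. For large n, the divide-and-conquer algorithm (sort by x, recurse on halves, check the dividing strip) achieves O(n log n).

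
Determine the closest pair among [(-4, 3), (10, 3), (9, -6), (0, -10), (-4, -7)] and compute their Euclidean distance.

Computing all pairwise distances among 5 points:

d((-4, 3), (10, 3)) = 14.0
d((-4, 3), (9, -6)) = 15.8114
d((-4, 3), (0, -10)) = 13.6015
d((-4, 3), (-4, -7)) = 10.0
d((10, 3), (9, -6)) = 9.0554
d((10, 3), (0, -10)) = 16.4012
d((10, 3), (-4, -7)) = 17.2047
d((9, -6), (0, -10)) = 9.8489
d((9, -6), (-4, -7)) = 13.0384
d((0, -10), (-4, -7)) = 5.0 <-- minimum

Closest pair: (0, -10) and (-4, -7) with distance 5.0

The closest pair is (0, -10) and (-4, -7) with Euclidean distance 5.0. For 5 points, brute-force pairwise comparison is shown above. For large n, the divide-and-conquer algorithm (sort by x, recurse on halves, check the dividing strip) achieves O(n log n).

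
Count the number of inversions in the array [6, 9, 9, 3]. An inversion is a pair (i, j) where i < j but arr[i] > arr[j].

Finding inversions in [6, 9, 9, 3]:

(0, 3): arr[0]=6 > arr[3]=3
(1, 3): arr[1]=9 > arr[3]=3
(2, 3): arr[2]=9 > arr[3]=3

Total inversions: 3

The array has 3 inversion(s): (0,3), (1,3), (2,3). Each pair (i,j) satisfies i < j and arr[i] > arr[j].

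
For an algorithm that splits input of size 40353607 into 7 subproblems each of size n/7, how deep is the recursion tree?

For divide and conquer with division factor 7:

Problem sizes at each level:
Level 0: 40353607
Level 1: 5764801
Level 2: 823543
Level 3: 117649
Level 4: 16807
Level 5: 2401
Level 6: 343
Level 7: 49
Level 8: 7
Level 9: 1

The root is level 0 and the size-1 base case is level 9 (the tree spans levels 0 through 9, i.e. 10 levels counting the root), so the depth is the number of divisions: log_7(40353607) = 9

The recursion tree depth is log_7(40353607) = 9. At each level, the problem size is divided by 7, so it takes 9 divisions to reduce to a base case of size 1. The algorithm makes 7 recursive calls at each level.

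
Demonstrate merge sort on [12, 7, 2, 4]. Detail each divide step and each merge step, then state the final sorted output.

Merge sort trace:

Split: [12, 7, 2, 4] -> [12, 7] and [2, 4]
  Split: [12, 7] -> [12] and [7]
  Merge: [12] + [7] -> [7, 12]
  Split: [2, 4] -> [2] and [4]
  Merge: [2] + [4] -> [2, 4]
Merge: [7, 12] + [2, 4] -> [2, 4, 7, 12]

Final sorted array: [2, 4, 7, 12]

The merge sort proceeds by recursively splitting the array and merging sorted halves.
After all merges, the sorted array is [2, 4, 7, 12].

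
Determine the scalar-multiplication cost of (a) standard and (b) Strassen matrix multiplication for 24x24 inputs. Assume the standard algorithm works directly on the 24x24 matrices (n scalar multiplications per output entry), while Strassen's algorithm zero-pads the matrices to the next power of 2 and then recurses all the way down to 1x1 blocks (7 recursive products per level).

Matrix multiplication for 24x24 matrices:

Strassen's algorithm requires power-of-2 dimensions. Pad 24x24 to 32x32 (next power of 2).

Standard algorithm: 24^3 = 13824 multiplications
Strassen's algorithm: 7^(log2(32)) = 7^5 = 16807 multiplications
Difference: 13824 - 16807 = -2983 (Strassen uses MORE here due to padding overhead — for small or just-over-power-of-2 n, padding can outweigh the per-level savings)

Standard: 13824 multiplications (24^3). Strassen: 16807 multiplications (7^5, after padding to 32x32). Strassen reduces 8 recursive multiplications to 7 at each level.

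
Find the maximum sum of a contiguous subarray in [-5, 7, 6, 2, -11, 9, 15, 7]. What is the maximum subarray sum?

Using Kadane's algorithm on [-5, 7, 6, 2, -11, 9, 15, 7]:

Scanning through the array:
Position 1 (value 7): max_ending_here = 7, max_so_far = 7
Position 2 (value 6): max_ending_here = 13, max_so_far = 13
Position 3 (value 2): max_ending_here = 15, max_so_far = 15
Position 4 (value -11): max_ending_here = 4, max_so_far = 15
Position 5 (value 9): max_ending_here = 13, max_so_far = 15
Position 6 (value 15): max_ending_here = 28, max_so_far = 28
Position 7 (value 7): max_ending_here = 35, max_so_far = 35

Maximum subarray: [7, 6, 2, -11, 9, 15, 7]
Maximum sum: 35

The maximum subarray is [7, 6, 2, -11, 9, 15, 7] with sum 35. This subarray runs from index 1 to index 7.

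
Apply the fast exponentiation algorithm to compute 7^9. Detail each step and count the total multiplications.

Computing 7^9 by squaring (build up from 7^1; each line after the first costs one multiplication):

7^1 = 7
7^2 = (7^1)^2 = 7^2 = 49
7^4 = (7^2)^2 = 49^2 = 2401
7^8 = (7^4)^2 = 2401^2 = 5764801
7^9 = 7 * 7^8 = 7 * 5764801 = 40353607

Result: 40353607
Multiplications needed: 4 (4 lines after 7^1)

7^9 = 40353607. Using exponentiation by squaring, this requires 4 multiplications. The key idea: if the exponent is even, square the half-power; if odd, multiply by the base once.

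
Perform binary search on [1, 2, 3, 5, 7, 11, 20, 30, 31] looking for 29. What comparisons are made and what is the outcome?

Binary search for 29 in [1, 2, 3, 5, 7, 11, 20, 30, 31]:

lo=0, hi=8, mid=4, arr[mid]=7 -> 7 < 29, search right half
lo=5, hi=8, mid=6, arr[mid]=20 -> 20 < 29, search right half
lo=7, hi=8, mid=7, arr[mid]=30 -> 30 > 29, search left half
lo=7 > hi=6, target 29 not found

Binary search determines that 29 is not in the array after 3 comparisons. The search space was exhausted without finding the target.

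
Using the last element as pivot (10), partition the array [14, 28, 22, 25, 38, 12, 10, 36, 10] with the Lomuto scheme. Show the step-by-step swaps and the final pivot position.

Lomuto partition with pivot = 10:

Initial array: [14, 28, 22, 25, 38, 12, 10, 36, 10]

arr[0]=14 > 10: no swap
arr[1]=28 > 10: no swap
arr[2]=22 > 10: no swap
arr[3]=25 > 10: no swap
arr[4]=38 > 10: no swap
arr[5]=12 > 10: no swap
arr[6]=10 <= 10: swap with position 0, array becomes [10, 28, 22, 25, 38, 12, 14, 36, 10]
arr[7]=36 > 10: no swap

Place pivot at position 1: [10, 10, 22, 25, 38, 12, 14, 36, 28]
Pivot position: 1

After partitioning with pivot 10, the array becomes [10, 10, 22, 25, 38, 12, 14, 36, 28]. The pivot is placed at index 1. All elements to the left of the pivot are <= 10, and all elements to the right are > 10.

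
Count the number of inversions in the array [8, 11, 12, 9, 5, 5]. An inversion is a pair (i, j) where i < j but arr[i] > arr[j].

Finding inversions in [8, 11, 12, 9, 5, 5]:

(0, 4): arr[0]=8 > arr[4]=5
(0, 5): arr[0]=8 > arr[5]=5
(1, 3): arr[1]=11 > arr[3]=9
(1, 4): arr[1]=11 > arr[4]=5
(1, 5): arr[1]=11 > arr[5]=5
(2, 3): arr[2]=12 > arr[3]=9
(2, 4): arr[2]=12 > arr[4]=5
(2, 5): arr[2]=12 > arr[5]=5
(3, 4): arr[3]=9 > arr[4]=5
(3, 5): arr[3]=9 > arr[5]=5

Total inversions: 10

The array has 10 inversion(s): (0,4), (0,5), (1,3), (1,4), (1,5), (2,3), (2,4), (2,5), (3,4), (3,5). Each pair (i,j) satisfies i < j and arr[i] > arr[j].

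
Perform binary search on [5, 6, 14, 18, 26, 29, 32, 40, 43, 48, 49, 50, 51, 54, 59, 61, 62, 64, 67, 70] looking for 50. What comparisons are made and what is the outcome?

Binary search for 50 in [5, 6, 14, 18, 26, 29, 32, 40, 43, 48, 49, 50, 51, 54, 59, 61, 62, 64, 67, 70]:

lo=0, hi=19, mid=9, arr[mid]=48 -> 48 < 50, search right half
lo=10, hi=19, mid=14, arr[mid]=59 -> 59 > 50, search left half
lo=10, hi=13, mid=11, arr[mid]=50 -> Found target at index 11!

Binary search finds 50 at index 11 after 3 comparisons. The search repeatedly halves the search space by comparing with the middle element.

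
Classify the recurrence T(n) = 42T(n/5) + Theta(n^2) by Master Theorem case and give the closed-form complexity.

Master Theorem for T(n) = 42T(n/5) + O(n^2):

a = 42, b = 5, c = 2
log_b(a) = log_5(42) = 2.3223

Case 1: c = 2 < log_5(42) = 2.3223
T(n) = O(n^(log_5 42))

For T(n) = 42T(n/5) + O(n^2): log_5(42) = 2.3223. This is Case 1 of the Master Theorem (c < log_b(a), work dominated by leaves), giving O(n^(log_5 42)).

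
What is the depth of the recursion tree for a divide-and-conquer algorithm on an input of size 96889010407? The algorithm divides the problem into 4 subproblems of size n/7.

For divide and conquer with division factor 7:

Problem sizes at each level:
Level 0: 96889010407
Level 1: 13841287201
Level 2: 1977326743
Level 3: 282475249
Level 4: 40353607
Level 5: 5764801
Level 6: 823543
Level 7: 117649
Level 8: 16807
Level 9: 2401
Level 10: 343
Level 11: 49
Level 12: 7
Level 13: 1

The root is level 0 and the size-1 base case is level 13 (the tree spans levels 0 through 13, i.e. 14 levels counting the root), so the depth is the number of divisions: log_7(96889010407) = 13

The recursion tree depth is log_7(96889010407) = 13. At each level, the problem size is divided by 7, so it takes 13 divisions to reduce to a base case of size 1. The algorithm makes 4 recursive calls at each level.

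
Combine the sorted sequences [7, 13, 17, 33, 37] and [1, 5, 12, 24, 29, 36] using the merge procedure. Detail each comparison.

Merging process:

Compare 7 vs 1: take 1 from right. Merged: [1]
Compare 7 vs 5: take 5 from right. Merged: [1, 5]
Compare 7 vs 12: take 7 from left. Merged: [1, 5, 7]
Compare 13 vs 12: take 12 from right. Merged: [1, 5, 7, 12]
Compare 13 vs 24: take 13 from left. Merged: [1, 5, 7, 12, 13]
Compare 17 vs 24: take 17 from left. Merged: [1, 5, 7, 12, 13, 17]
Compare 33 vs 24: take 24 from right. Merged: [1, 5, 7, 12, 13, 17, 24]
Compare 33 vs 29: take 29 from right. Merged: [1, 5, 7, 12, 13, 17, 24, 29]
Compare 33 vs 36: take 33 from left. Merged: [1, 5, 7, 12, 13, 17, 24, 29, 33]
Compare 37 vs 36: take 36 from right. Merged: [1, 5, 7, 12, 13, 17, 24, 29, 33, 36]
Append remaining from left: [37]. Merged: [1, 5, 7, 12, 13, 17, 24, 29, 33, 36, 37]

Final merged array: [1, 5, 7, 12, 13, 17, 24, 29, 33, 36, 37]
Total comparisons: 10

The merged array is [1, 5, 7, 12, 13, 17, 24, 29, 33, 36, 37], requiring 10 comparisons. The merge step runs in O(n) time where n is the total number of elements.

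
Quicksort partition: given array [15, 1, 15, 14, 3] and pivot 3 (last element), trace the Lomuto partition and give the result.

Lomuto partition with pivot = 3:

Initial array: [15, 1, 15, 14, 3]

arr[0]=15 > 3: no swap
arr[1]=1 <= 3: swap with position 0, array becomes [1, 15, 15, 14, 3]
arr[2]=15 > 3: no swap
arr[3]=14 > 3: no swap

Place pivot at position 1: [1, 3, 15, 14, 15]
Pivot position: 1

After partitioning with pivot 3, the array becomes [1, 3, 15, 14, 15]. The pivot is placed at index 1. All elements to the left of the pivot are <= 3, and all elements to the right are > 3.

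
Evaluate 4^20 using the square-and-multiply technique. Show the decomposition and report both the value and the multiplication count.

Computing 4^20 by squaring (build up from 4^1; each line after the first costs one multiplication):

4^1 = 4
4^2 = (4^1)^2 = 4^2 = 16
4^4 = (4^2)^2 = 16^2 = 256
4^5 = 4 * 4^4 = 4 * 256 = 1024
4^10 = (4^5)^2 = 1024^2 = 1048576
4^20 = (4^10)^2 = 1048576^2 = 1099511627776

Result: 1099511627776
Multiplications needed: 5 (5 lines after 4^1)

4^20 = 1099511627776. Using exponentiation by squaring, this requires 5 multiplications. The key idea: if the exponent is even, square the half-power; if odd, multiply by the base once.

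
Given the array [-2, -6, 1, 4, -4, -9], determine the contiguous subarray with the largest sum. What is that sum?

Using Kadane's algorithm on [-2, -6, 1, 4, -4, -9]:

Scanning through the array:
Position 1 (value -6): max_ending_here = -6, max_so_far = -2
Position 2 (value 1): max_ending_here = 1, max_so_far = 1
Position 3 (value 4): max_ending_here = 5, max_so_far = 5
Position 4 (value -4): max_ending_here = 1, max_so_far = 5
Position 5 (value -9): max_ending_here = -8, max_so_far = 5

Maximum subarray: [1, 4]
Maximum sum: 5

The maximum subarray is [1, 4] with sum 5. This subarray runs from index 2 to index 3.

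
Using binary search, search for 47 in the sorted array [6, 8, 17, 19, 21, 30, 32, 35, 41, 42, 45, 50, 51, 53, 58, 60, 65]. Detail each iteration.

Binary search for 47 in [6, 8, 17, 19, 21, 30, 32, 35, 41, 42, 45, 50, 51, 53, 58, 60, 65]:

lo=0, hi=16, mid=8, arr[mid]=41 -> 41 < 47, search right half
lo=9, hi=16, mid=12, arr[mid]=51 -> 51 > 47, search left half
lo=9, hi=11, mid=10, arr[mid]=45 -> 45 < 47, search right half
lo=11, hi=11, mid=11, arr[mid]=50 -> 50 > 47, search left half
lo=11 > hi=10, target 47 not found

Binary search determines that 47 is not in the array after 4 comparisons. The search space was exhausted without finding the target.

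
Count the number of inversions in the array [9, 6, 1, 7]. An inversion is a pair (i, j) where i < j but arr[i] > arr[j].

Finding inversions in [9, 6, 1, 7]:

(0, 1): arr[0]=9 > arr[1]=6
(0, 2): arr[0]=9 > arr[2]=1
(0, 3): arr[0]=9 > arr[3]=7
(1, 2): arr[1]=6 > arr[2]=1

Total inversions: 4

The array has 4 inversion(s): (0,1), (0,2), (0,3), (1,2). Each pair (i,j) satisfies i < j and arr[i] > arr[j].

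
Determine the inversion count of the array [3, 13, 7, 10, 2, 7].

Finding inversions in [3, 13, 7, 10, 2, 7]:

(0, 4): arr[0]=3 > arr[4]=2
(1, 2): arr[1]=13 > arr[2]=7
(1, 3): arr[1]=13 > arr[3]=10
(1, 4): arr[1]=13 > arr[4]=2
(1, 5): arr[1]=13 > arr[5]=7
(2, 4): arr[2]=7 > arr[4]=2
(3, 4): arr[3]=10 > arr[4]=2
(3, 5): arr[3]=10 > arr[5]=7

Total inversions: 8

The array has 8 inversion(s): (0,4), (1,2), (1,3), (1,4), (1,5), (2,4), (3,4), (3,5). Each pair (i,j) satisfies i < j and arr[i] > arr[j].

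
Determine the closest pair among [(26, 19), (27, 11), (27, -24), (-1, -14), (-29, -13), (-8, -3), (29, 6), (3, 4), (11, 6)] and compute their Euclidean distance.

Computing all pairwise distances among 9 points:

d((26, 19), (27, 11)) = 8.0623
d((26, 19), (27, -24)) = 43.0116
d((26, 19), (-1, -14)) = 42.638
d((26, 19), (-29, -13)) = 63.6318
d((26, 19), (-8, -3)) = 40.4969
d((26, 19), (29, 6)) = 13.3417
d((26, 19), (3, 4)) = 27.4591
d((26, 19), (11, 6)) = 19.8494
d((27, 11), (27, -24)) = 35.0
d((27, 11), (-1, -14)) = 37.5366
d((27, 11), (-29, -13)) = 60.9262
d((27, 11), (-8, -3)) = 37.6962
d((27, 11), (29, 6)) = 5.3852 <-- minimum
d((27, 11), (3, 4)) = 25.0
d((27, 11), (11, 6)) = 16.7631
d((27, -24), (-1, -14)) = 29.7321
d((27, -24), (-29, -13)) = 57.0701
d((27, -24), (-8, -3)) = 40.8167
d((27, -24), (29, 6)) = 30.0666
d((27, -24), (3, 4)) = 36.8782
d((27, -24), (11, 6)) = 34.0
d((-1, -14), (-29, -13)) = 28.0179
d((-1, -14), (-8, -3)) = 13.0384
d((-1, -14), (29, 6)) = 36.0555
d((-1, -14), (3, 4)) = 18.4391
d((-1, -14), (11, 6)) = 23.3238
d((-29, -13), (-8, -3)) = 23.2594
d((-29, -13), (29, 6)) = 61.0328
d((-29, -13), (3, 4)) = 36.2353
d((-29, -13), (11, 6)) = 44.2832
d((-8, -3), (29, 6)) = 38.0789
d((-8, -3), (3, 4)) = 13.0384
d((-8, -3), (11, 6)) = 21.0238
d((29, 6), (3, 4)) = 26.0768
d((29, 6), (11, 6)) = 18.0
d((3, 4), (11, 6)) = 8.2462

Closest pair: (27, 11) and (29, 6) with distance 5.3852

The closest pair is (27, 11) and (29, 6) with Euclidean distance 5.3852. For 9 points, brute-force pairwise comparison is shown above. For large n, the divide-and-conquer algorithm (sort by x, recurse on halves, check the dividing strip) achieves O(n log n).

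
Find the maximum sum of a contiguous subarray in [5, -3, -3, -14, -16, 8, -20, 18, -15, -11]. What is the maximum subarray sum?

Using Kadane's algorithm on [5, -3, -3, -14, -16, 8, -20, 18, -15, -11]:

Scanning through the array:
Position 1 (value -3): max_ending_here = 2, max_so_far = 5
Position 2 (value -3): max_ending_here = -1, max_so_far = 5
Position 3 (value -14): max_ending_here = -14, max_so_far = 5
Position 4 (value -16): max_ending_here = -16, max_so_far = 5
Position 5 (value 8): max_ending_here = 8, max_so_far = 8
Position 6 (value -20): max_ending_here = -12, max_so_far = 8
Position 7 (value 18): max_ending_here = 18, max_so_far = 18
Position 8 (value -15): max_ending_here = 3, max_so_far = 18
Position 9 (value -11): max_ending_here = -8, max_so_far = 18

Maximum subarray: [18]
Maximum sum: 18

The maximum subarray is [18] with sum 18. This subarray runs from index 7 to index 7.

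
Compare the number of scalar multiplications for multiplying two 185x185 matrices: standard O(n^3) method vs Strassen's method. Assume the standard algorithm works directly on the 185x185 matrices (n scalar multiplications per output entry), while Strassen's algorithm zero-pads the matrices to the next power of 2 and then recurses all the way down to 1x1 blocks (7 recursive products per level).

Matrix multiplication for 185x185 matrices:

Strassen's algorithm requires power-of-2 dimensions. Pad 185x185 to 256x256 (next power of 2).

Standard algorithm: 185^3 = 6331625 multiplications
Strassen's algorithm: 7^(log2(256)) = 7^8 = 5764801 multiplications
Savings: 6331625 - 5764801 = 566824 multiplications

Standard: 6331625 multiplications (185^3). Strassen: 5764801 multiplications (7^8, after padding to 256x256). Strassen reduces 8 recursive multiplications to 7 at each level.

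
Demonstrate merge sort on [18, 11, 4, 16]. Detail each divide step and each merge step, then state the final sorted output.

Merge sort trace:

Split: [18, 11, 4, 16] -> [18, 11] and [4, 16]
  Split: [18, 11] -> [18] and [11]
  Merge: [18] + [11] -> [11, 18]
  Split: [4, 16] -> [4] and [16]
  Merge: [4] + [16] -> [4, 16]
Merge: [11, 18] + [4, 16] -> [4, 11, 16, 18]

Final sorted array: [4, 11, 16, 18]

The merge sort proceeds by recursively splitting the array and merging sorted halves.
After all merges, the sorted array is [4, 11, 16, 18].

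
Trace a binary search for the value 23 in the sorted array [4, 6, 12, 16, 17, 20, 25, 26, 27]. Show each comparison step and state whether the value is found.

Binary search for 23 in [4, 6, 12, 16, 17, 20, 25, 26, 27]:

lo=0, hi=8, mid=4, arr[mid]=17 -> 17 < 23, search right half
lo=5, hi=8, mid=6, arr[mid]=25 -> 25 > 23, search left half
lo=5, hi=5, mid=5, arr[mid]=20 -> 20 < 23, search right half
lo=6 > hi=5, target 23 not found

Binary search determines that 23 is not in the array after 3 comparisons. The search space was exhausted without finding the target.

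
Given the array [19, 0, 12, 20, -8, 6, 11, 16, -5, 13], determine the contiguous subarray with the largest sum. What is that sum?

Using Kadane's algorithm on [19, 0, 12, 20, -8, 6, 11, 16, -5, 13]:

Scanning through the array:
Position 1 (value 0): max_ending_here = 19, max_so_far = 19
Position 2 (value 12): max_ending_here = 31, max_so_far = 31
Position 3 (value 20): max_ending_here = 51, max_so_far = 51
Position 4 (value -8): max_ending_here = 43, max_so_far = 51
Position 5 (value 6): max_ending_here = 49, max_so_far = 51
Position 6 (value 11): max_ending_here = 60, max_so_far = 60
Position 7 (value 16): max_ending_here = 76, max_so_far = 76
Position 8 (value -5): max_ending_here = 71, max_so_far = 76
Position 9 (value 13): max_ending_here = 84, max_so_far = 84

Maximum subarray: [19, 0, 12, 20, -8, 6, 11, 16, -5, 13]
Maximum sum: 84

The maximum subarray is [19, 0, 12, 20, -8, 6, 11, 16, -5, 13] with sum 84. This subarray runs from index 0 to index 9.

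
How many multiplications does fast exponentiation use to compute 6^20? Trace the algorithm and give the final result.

Computing 6^20 by squaring (build up from 6^1; each line after the first costs one multiplication):

6^1 = 6
6^2 = (6^1)^2 = 6^2 = 36
6^4 = (6^2)^2 = 36^2 = 1296
6^5 = 6 * 6^4 = 6 * 1296 = 7776
6^10 = (6^5)^2 = 7776^2 = 60466176
6^20 = (6^10)^2 = 60466176^2 = 3656158440062976

Result: 3656158440062976
Multiplications needed: 5 (5 lines after 6^1)

6^20 = 3656158440062976. Using exponentiation by squaring, this requires 5 multiplications. The key idea: if the exponent is even, square the half-power; if odd, multiply by the base once.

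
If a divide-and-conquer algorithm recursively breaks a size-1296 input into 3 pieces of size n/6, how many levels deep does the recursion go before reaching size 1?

For divide and conquer with division factor 6:

Problem sizes at each level:
Level 0: 1296
Level 1: 216
Level 2: 36
Level 3: 6
Level 4: 1

The root is level 0 and the size-1 base case is level 4 (the tree spans levels 0 through 4, i.e. 5 levels counting the root), so the depth is the number of divisions: log_6(1296) = 4

The recursion tree depth is log_6(1296) = 4. At each level, the problem size is divided by 6, so it takes 4 divisions to reduce to a base case of size 1. The algorithm makes 3 recursive calls at each level.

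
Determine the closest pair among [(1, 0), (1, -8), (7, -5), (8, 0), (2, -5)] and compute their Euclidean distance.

Computing all pairwise distances among 5 points:

d((1, 0), (1, -8)) = 8.0
d((1, 0), (7, -5)) = 7.8102
d((1, 0), (8, 0)) = 7.0
d((1, 0), (2, -5)) = 5.099
d((1, -8), (7, -5)) = 6.7082
d((1, -8), (8, 0)) = 10.6301
d((1, -8), (2, -5)) = 3.1623 <-- minimum
d((7, -5), (8, 0)) = 5.099
d((7, -5), (2, -5)) = 5.0
d((8, 0), (2, -5)) = 7.8102

Closest pair: (1, -8) and (2, -5) with distance 3.1623

The closest pair is (1, -8) and (2, -5) with Euclidean distance 3.1623. For 5 points, brute-force pairwise comparison is shown above. For large n, the divide-and-conquer algorithm (sort by x, recurse on halves, check the dividing strip) achieves O(n log n).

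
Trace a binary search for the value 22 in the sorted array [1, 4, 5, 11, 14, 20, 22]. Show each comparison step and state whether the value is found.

Binary search for 22 in [1, 4, 5, 11, 14, 20, 22]:

lo=0, hi=6, mid=3, arr[mid]=11 -> 11 < 22, search right half
lo=4, hi=6, mid=5, arr[mid]=20 -> 20 < 22, search right half
lo=6, hi=6, mid=6, arr[mid]=22 -> Found target at index 6!

Binary search finds 22 at index 6 after 3 comparisons. The search repeatedly halves the search space by comparing with the middle element.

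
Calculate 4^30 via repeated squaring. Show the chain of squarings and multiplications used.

Computing 4^30 by squaring (build up from 4^1; each line after the first costs one multiplication):

4^1 = 4
4^2 = (4^1)^2 = 4^2 = 16
4^3 = 4 * 4^2 = 4 * 16 = 64
4^6 = (4^3)^2 = 64^2 = 4096
4^7 = 4 * 4^6 = 4 * 4096 = 16384
4^14 = (4^7)^2 = 16384^2 = 268435456
4^15 = 4 * 4^14 = 4 * 268435456 = 1073741824
4^30 = (4^15)^2 = 1073741824^2 = 1152921504606846976

Result: 1152921504606846976
Multiplications needed: 7 (7 lines after 4^1)

4^30 = 1152921504606846976. Using exponentiation by squaring, this requires 7 multiplications. The key idea: if the exponent is even, square the half-power; if odd, multiply by the base once.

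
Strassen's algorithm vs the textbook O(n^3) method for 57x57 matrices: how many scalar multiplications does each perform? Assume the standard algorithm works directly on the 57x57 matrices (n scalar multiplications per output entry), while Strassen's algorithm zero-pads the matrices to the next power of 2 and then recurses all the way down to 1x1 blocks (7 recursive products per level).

Matrix multiplication for 57x57 matrices:

Strassen's algorithm requires power-of-2 dimensions. Pad 57x57 to 64x64 (next power of 2).

Standard algorithm: 57^3 = 185193 multiplications
Strassen's algorithm: 7^(log2(64)) = 7^6 = 117649 multiplications
Savings: 185193 - 117649 = 67544 multiplications

Standard: 185193 multiplications (57^3). Strassen: 117649 multiplications (7^6, after padding to 64x64). Strassen reduces 8 recursive multiplications to 7 at each level.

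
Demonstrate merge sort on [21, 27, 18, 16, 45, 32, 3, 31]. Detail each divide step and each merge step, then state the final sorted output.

Merge sort trace:

Split: [21, 27, 18, 16, 45, 32, 3, 31] -> [21, 27, 18, 16] and [45, 32, 3, 31]
  Split: [21, 27, 18, 16] -> [21, 27] and [18, 16]
    Split: [21, 27] -> [21] and [27]
    Merge: [21] + [27] -> [21, 27]
    Split: [18, 16] -> [18] and [16]
    Merge: [18] + [16] -> [16, 18]
  Merge: [21, 27] + [16, 18] -> [16, 18, 21, 27]
  Split: [45, 32, 3, 31] -> [45, 32] and [3, 31]
    Split: [45, 32] -> [45] and [32]
    Merge: [45] + [32] -> [32, 45]
    Split: [3, 31] -> [3] and [31]
    Merge: [3] + [31] -> [3, 31]
  Merge: [32, 45] + [3, 31] -> [3, 31, 32, 45]
Merge: [16, 18, 21, 27] + [3, 31, 32, 45] -> [3, 16, 18, 21, 27, 31, 32, 45]

Final sorted array: [3, 16, 18, 21, 27, 31, 32, 45]

The merge sort proceeds by recursively splitting the array and merging sorted halves.
After all merges, the sorted array is [3, 16, 18, 21, 27, 31, 32, 45].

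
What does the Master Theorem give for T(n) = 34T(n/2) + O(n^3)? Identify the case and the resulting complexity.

Master Theorem for T(n) = 34T(n/2) + O(n^3):

a = 34, b = 2, c = 3
log_b(a) = log_2(34) = 5.0875

Case 1: c = 3 < log_2(34) = 5.0875
T(n) = O(n^(log_2 34))

For T(n) = 34T(n/2) + O(n^3): log_2(34) = 5.0875. This is Case 1 of the Master Theorem (c < log_b(a), work dominated by leaves), giving O(n^(log_2 34)).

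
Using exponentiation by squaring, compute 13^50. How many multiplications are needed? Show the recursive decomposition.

Computing 13^50 by squaring (build up from 13^1; each line after the first costs one multiplication):

13^1 = 13
13^2 = (13^1)^2 = 13^2 = 169
13^3 = 13 * 13^2 = 13 * 169 = 2197
13^6 = (13^3)^2 = 2197^2 = 4826809
13^12 = (13^6)^2 = 4826809^2 = 23298085122481
13^24 = (13^12)^2 = 23298085122481^2 = 542800770374370512771595361
13^25 = 13 * 13^24 = 13 * 542800770374370512771595361 = 7056410014866816666030739693
13^50 = (13^25)^2 = 7056410014866816666030739693^2 = 49792922297912707801714181535533618316401192004725734249

Result: 49792922297912707801714181535533618316401192004725734249
Multiplications needed: 7 (7 lines after 13^1)

13^50 = 49792922297912707801714181535533618316401192004725734249. Using exponentiation by squaring, this requires 7 multiplications. The key idea: if the exponent is even, square the half-power; if odd, multiply by the base once.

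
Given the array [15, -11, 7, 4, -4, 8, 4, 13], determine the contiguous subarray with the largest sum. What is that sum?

Using Kadane's algorithm on [15, -11, 7, 4, -4, 8, 4, 13]:

Scanning through the array:
Position 1 (value -11): max_ending_here = 4, max_so_far = 15
Position 2 (value 7): max_ending_here = 11, max_so_far = 15
Position 3 (value 4): max_ending_here = 15, max_so_far = 15
Position 4 (value -4): max_ending_here = 11, max_so_far = 15
Position 5 (value 8): max_ending_here = 19, max_so_far = 19
Position 6 (value 4): max_ending_here = 23, max_so_far = 23
Position 7 (value 13): max_ending_here = 36, max_so_far = 36

Maximum subarray: [15, -11, 7, 4, -4, 8, 4, 13]
Maximum sum: 36

The maximum subarray is [15, -11, 7, 4, -4, 8, 4, 13] with sum 36. This subarray runs from index 0 to index 7.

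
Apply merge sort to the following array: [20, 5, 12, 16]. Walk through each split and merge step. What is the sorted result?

Merge sort trace:

Split: [20, 5, 12, 16] -> [20, 5] and [12, 16]
  Split: [20, 5] -> [20] and [5]
  Merge: [20] + [5] -> [5, 20]
  Split: [12, 16] -> [12] and [16]
  Merge: [12] + [16] -> [12, 16]
Merge: [5, 20] + [12, 16] -> [5, 12, 16, 20]

Final sorted array: [5, 12, 16, 20]

The merge sort proceeds by recursively splitting the array and merging sorted halves.
After all merges, the sorted array is [5, 12, 16, 20].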